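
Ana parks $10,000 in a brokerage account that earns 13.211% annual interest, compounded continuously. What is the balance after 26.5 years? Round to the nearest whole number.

$331,458

A = P·e^(rt) = 10,000·e^(0.13211·26.5) = 10,000·e^3.500915.
e^3.500915 ≈ 33.145766464, so A ≈ 331,457.6646.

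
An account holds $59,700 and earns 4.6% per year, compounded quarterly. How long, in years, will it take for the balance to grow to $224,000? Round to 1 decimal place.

28.9 years

(1 + 0.0115)^(4t) = 224,000/59,700 = 3.7521.
4t·ln(1 + 0.0115) = ln(3.7521); 4t = 1.3223/0.0114344 ≈ 115.6437.
t ≈ 28.9109 years.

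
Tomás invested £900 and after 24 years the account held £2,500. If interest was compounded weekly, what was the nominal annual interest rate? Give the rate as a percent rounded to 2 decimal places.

4.26%

The 1248-period growth factor is 2,500/900 = 2.77778.
r/52 = 2.77778^(1/1248) − 1 ≈ 0.000818966, so r ≈ 52·0.000818966 = 4.25862%.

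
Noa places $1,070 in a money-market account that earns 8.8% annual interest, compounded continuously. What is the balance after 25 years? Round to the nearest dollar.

$9,657

A = P·e^(rt) = 1,070·e^(0.088·25) = 1,070·e^2.2.
e^2.2 ≈ 9.025013499, so A ≈ 9,656.7644.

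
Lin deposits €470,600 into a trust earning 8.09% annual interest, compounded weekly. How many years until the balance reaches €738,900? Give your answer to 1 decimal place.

5.6 years

(1 + 0.00155577)^(52t) = 738,900/470,600 = 1.5701.
52t·ln(1 + 0.00155577) = ln(1.5701); 52t = 0.45115/0.00155456 ≈ 290.2133.
t ≈ 5.5810 years.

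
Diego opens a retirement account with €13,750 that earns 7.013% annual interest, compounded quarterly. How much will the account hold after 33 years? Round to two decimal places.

Growth factor = (1 + 0.0175325)^132 ≈ 9.91686069537.
A ≈ 13,750 × 9.91686069537 ≈ 136,356.8346.

€136,356.83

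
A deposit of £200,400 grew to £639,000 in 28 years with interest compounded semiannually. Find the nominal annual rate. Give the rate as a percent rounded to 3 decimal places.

The 56-period growth factor is 639,000/200,400 = 3.18862.
r/2 = 3.18862^(1/56) − 1 ≈ 0.0209228, so r ≈ 2·0.0209228 = 4.18456%.

4.185%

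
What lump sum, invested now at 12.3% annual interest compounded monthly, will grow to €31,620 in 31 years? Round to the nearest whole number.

€712

Periodic rate = 12.3%/12 = 0.01025; 372 periods.
P = 31,620/(1 + 0.01025)^372 ≈ 31,620/44.41560587 ≈ 711.9119.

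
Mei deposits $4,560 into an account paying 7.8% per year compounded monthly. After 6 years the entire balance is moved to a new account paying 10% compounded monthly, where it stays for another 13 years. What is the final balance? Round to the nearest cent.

$26,533.85

Phase 1: 4,560·(1 + 0.0065)^72 ≈ 7,270.3773.
Phase 2: 7,270.3773·(1 + 0.1/12)^156 ≈ 26,533.8539.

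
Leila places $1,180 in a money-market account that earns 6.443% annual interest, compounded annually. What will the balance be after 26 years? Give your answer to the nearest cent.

Annual rate = 6.443% = 0.06443; years = 26.
A = 1,180·(1 + 0.06443)^26 ≈ 1,180·5.070429662 ≈ 5,983.1070.

$5,983.11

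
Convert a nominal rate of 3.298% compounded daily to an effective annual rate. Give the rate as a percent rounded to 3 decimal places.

EAR = (1 + 3.298%/365)^365 − 1 = (1 + 0.0000903562)^365 − 1.
(1 + 0.0000903562)^365 ≈ 1.033528, so EAR ≈ 3.35283%.

3.353%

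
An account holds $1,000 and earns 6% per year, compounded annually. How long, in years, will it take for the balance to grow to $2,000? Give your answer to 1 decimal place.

(1 + 0.06)^t = 2,000/1,000 = 2.
t·ln(1 + 0.06) = ln(2); t = 0.69315/0.0582689 ≈ 11.8957.

11.9 years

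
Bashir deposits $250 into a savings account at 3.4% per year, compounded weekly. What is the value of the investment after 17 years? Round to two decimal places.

$445.53

Growth factor = (1 + 0.034/52)^884 ≈ 1.78213328.
A ≈ 250 × 1.78213328 ≈ 445.5333.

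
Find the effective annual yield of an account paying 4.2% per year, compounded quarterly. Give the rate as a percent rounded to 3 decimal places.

4.267%

EAR = (1 + 4.2%/4)^4 − 1 = (1 + 0.0105)^4 − 1.
(1 + 0.0105)^4 ≈ 1.042666, so EAR ≈ 4.26661%.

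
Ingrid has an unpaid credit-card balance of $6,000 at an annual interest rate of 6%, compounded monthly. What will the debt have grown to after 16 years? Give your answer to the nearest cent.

$15,632.74

Growth factor = (1 + 0.005)^192 ≈ 2.6054566833.
A ≈ 6,000 × 2.6054566833 ≈ 15,632.7401.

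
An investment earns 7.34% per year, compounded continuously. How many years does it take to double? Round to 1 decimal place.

9.4 years

e^(0.0734t) = 2, so 0.0734t = ln 2 ≈ 0.69315.
t ≈ 0.69315/0.0734 ≈ 9.4434.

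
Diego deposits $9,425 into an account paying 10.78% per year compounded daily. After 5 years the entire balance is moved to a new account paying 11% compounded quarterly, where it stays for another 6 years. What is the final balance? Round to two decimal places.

$30,981.00

After 5 years at 10.78%: 9,425 × 1.7141552966 ≈ 16,155.9137.
Then 6 years at 11%: 16,155.9137 × 1.9176261048 ≈ 30,981.0018.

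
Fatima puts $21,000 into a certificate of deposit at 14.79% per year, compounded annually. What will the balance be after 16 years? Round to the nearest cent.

$190,846.50

Growth factor = (1 + 0.1479)^16 ≈ 9.08792834549.
A ≈ 21,000 × 9.08792834549 ≈ 190,846.4953.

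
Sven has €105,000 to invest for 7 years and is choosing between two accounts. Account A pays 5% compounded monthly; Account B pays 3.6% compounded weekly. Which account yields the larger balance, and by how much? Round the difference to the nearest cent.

A: (1 + 0.05/12)^84 ≈ 1.41803605223, so 105,000 × 1.41803605223 ≈ 148,893.7855.
B: (1 + 0.036/52)^364 ≈ 1.28648386319, so 105,000 × 1.28648386319 ≈ 135,080.8056.
Difference ≈ 13,812.9798 in favor of A.

Account A, by €13,812.98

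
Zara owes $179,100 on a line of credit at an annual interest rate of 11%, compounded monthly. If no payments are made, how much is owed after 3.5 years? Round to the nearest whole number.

$262,747

Growth factor = (1 + 0.11/12)^42 ≈ 1.46703906302.
A ≈ 179,100 × 1.46703906302 ≈ 262,746.6962.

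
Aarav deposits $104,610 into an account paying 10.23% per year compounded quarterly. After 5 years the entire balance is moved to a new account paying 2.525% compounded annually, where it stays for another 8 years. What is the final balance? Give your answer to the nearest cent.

Phase 1: 104,610·(1 + 0.025575)^20 ≈ 173,349.1498.
Phase 2: 173,349.1498·(1 + 0.02525)^8 ≈ 211,621.5737.

$211,621.57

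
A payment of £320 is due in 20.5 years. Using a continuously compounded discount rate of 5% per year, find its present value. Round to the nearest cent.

P = A·e^(−rt) = 320·e^(−1.025).
e^(−1.025) ≈ 0.358796465, so P ≈ 114.8149.

£114.81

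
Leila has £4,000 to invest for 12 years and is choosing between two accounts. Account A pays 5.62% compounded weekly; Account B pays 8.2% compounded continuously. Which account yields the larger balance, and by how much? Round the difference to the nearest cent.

A: (1 + 0.0562/52)^624 ≈ 1.962140221, so 4,000 × 1.962140221 ≈ 7,848.5609.
B: e^(0.082·12) = e^0.984 ≈ 2.675135411, so 4,000 × 2.675135411 ≈ 10,700.5416.
Difference ≈ 2,851.9808 in favor of B.

Account B, by £2,851.98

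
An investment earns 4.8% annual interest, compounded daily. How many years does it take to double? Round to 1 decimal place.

(1 + 0.000131507)^(365t) = 2.
365t = ln 2 / ln(1 + 0.000131507) ≈ 0.69315/0.000131498 ≈ 5271.1533.
t ≈ 14.4415.

14.4 years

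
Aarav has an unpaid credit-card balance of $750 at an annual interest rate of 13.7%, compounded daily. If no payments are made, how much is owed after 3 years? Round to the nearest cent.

$1,131.16

Growth factor = (1 + 0.137/365)^1095 ≈ 1.508209049.
A ≈ 750 × 1.508209049 ≈ 1,131.1568.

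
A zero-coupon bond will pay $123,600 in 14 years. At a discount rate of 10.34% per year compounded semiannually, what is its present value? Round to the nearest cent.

Growth factor = (1 + 0.0517)^28 ≈ 4.10178100654.
P = 123,600/4.10178100654 ≈ 30,133.2518.

$30,133.25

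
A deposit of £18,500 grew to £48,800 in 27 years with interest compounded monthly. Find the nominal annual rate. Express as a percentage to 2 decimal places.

3.60%

(1 + r/12)^324 = 48,800/18,500 = 2.63784.
1 + r/12 = 2.63784^(1/324) ≈ 1.002998, so r/12 ≈ 0.00299819.
r ≈ 12·0.00299819 = 3.59783%.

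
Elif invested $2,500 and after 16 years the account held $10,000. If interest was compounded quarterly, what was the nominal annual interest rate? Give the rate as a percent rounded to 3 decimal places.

8.759%

(1 + r/4)^64 = 10,000/2,500 = 4.
1 + r/4 = 4^(1/64) ≈ 1.021897, so r/4 ≈ 0.0218971.
r ≈ 4·0.0218971 = 8.75886%.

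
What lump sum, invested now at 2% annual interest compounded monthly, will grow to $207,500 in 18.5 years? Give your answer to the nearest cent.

Growth factor = (1 + 0.02/12)^222 ≈ 1.44728879385.
P = 207,500/1.44728879385 ≈ 143,371.5240.

$143,371.52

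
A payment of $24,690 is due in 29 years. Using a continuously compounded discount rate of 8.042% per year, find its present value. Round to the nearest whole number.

$2,397

P = A·e^(−rt) = 24,690·e^(−2.33218).
e^(−2.33218) ≈ 0.097083873387, so P ≈ 2,397.0008.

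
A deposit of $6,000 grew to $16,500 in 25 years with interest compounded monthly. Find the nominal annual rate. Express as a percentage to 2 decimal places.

4.05%

(1 + r/12)^300 = 16,500/6,000 = 2.75.
1 + r/12 = 2.75^(1/300) ≈ 1.003378, so r/12 ≈ 0.00337769.
r ≈ 12·0.00337769 = 4.05323%.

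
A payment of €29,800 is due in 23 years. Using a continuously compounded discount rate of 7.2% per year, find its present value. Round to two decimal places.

€5,688.85

P = A·e^(−rt) = 29,800·e^(−1.656).
e^(−1.656) ≈ 0.19090105916, so P ≈ 5,688.8516.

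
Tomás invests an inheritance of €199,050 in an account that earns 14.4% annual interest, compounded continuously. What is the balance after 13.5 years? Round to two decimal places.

A = P·e^(rt) = 199,050·e^(0.144·13.5) = 199,050·e^1.944.
e^1.944 ≈ 6.986641718829, so A ≈ 1,390,691.0341.

€1,390,691.03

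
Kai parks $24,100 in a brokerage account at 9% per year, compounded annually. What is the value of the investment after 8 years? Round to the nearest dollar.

Growth factor = (1 + 0.09)^8 ≈ 1.9925626417.
A ≈ 24,100 × 1.9925626417 ≈ 48,020.7597.

$48,021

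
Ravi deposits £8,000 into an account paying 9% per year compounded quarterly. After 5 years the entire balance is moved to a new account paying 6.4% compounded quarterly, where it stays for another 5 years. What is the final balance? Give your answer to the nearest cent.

After 5 years at 9%: 8,000 × 1.5605092007 ≈ 12,484.0736.
Then 5 years at 6.4%: 12,484.0736 × 1.3736438907 ≈ 17,148.6714.

£17,148.67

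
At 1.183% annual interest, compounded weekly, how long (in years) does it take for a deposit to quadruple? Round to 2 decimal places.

(1 + 0.0002275)^(52t) = 4.
52t = ln 4 / ln(1 + 0.0002275) ≈ 1.3863/0.000227474 ≈ 6094.2947.
t ≈ 117.1980.

117.20 years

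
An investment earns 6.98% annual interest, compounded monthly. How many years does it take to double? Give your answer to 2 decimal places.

9.96 years

(1 + 0.00581667)^(12t) = 2.
12t = ln 2 / ln(1 + 0.00581667) ≈ 0.69315/0.00579982 ≈ 119.5119.
t ≈ 9.9593.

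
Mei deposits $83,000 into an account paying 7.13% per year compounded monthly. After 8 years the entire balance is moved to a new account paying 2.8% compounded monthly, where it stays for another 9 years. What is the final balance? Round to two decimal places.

After 8 years at 7.13%: 83,000 × 1.76599120016 ≈ 146,577.2696.
Then 9 years at 2.8%: 146,577.2696 × 1.28621842085 ≈ 188,530.3843.

$188,530.38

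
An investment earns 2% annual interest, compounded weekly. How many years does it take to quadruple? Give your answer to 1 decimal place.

(1 + 0.000384615)^(52t) = 4.
52t = ln 4 / ln(1 + 0.000384615) ≈ 1.3863/0.000384541 ≈ 3605.0584.
t ≈ 69.3280.

69.3 years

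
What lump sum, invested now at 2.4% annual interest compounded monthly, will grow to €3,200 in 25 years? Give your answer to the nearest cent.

€1,757.25

Growth factor = (1 + 0.002)^300 ≈ 1.821027312.
P = 3,200/1.821027312 ≈ 1,757.2499.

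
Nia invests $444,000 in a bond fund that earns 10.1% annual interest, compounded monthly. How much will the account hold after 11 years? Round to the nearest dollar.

$1,342,347

Periodic rate = 10.1%/12 = 0.00841667; periods = 12·11 = 132.
A = 444,000·(1 + 0.101/12)^132 ≈ 444,000·3.023305023655 ≈ 1,342,347.4305.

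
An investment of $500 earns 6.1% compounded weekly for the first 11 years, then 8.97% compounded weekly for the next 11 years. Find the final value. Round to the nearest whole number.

$2,620

Phase 1: 500·(1 + 0.061/52)^572 ≈ 977.7117.
Phase 2: 977.7117·(1 + 0.001725)^572 ≈ 2,620.3542.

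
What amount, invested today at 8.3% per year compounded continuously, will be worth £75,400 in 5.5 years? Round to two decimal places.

£47,765.67

P = A·e^(−rt) = 75,400·e^(−0.4565).
e^(−0.4565) ≈ 0.63349700939, so P ≈ 47,765.6745.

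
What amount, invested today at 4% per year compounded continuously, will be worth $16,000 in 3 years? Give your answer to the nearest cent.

$14,190.73

P = A·e^(−rt) = 16,000·e^(−0.12).
e^(−0.12) ≈ 0.88692043672, so P ≈ 14,190.7270.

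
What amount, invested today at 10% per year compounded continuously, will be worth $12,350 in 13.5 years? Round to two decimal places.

$3,201.62

P = A·e^(−rt) = 12,350·e^(−1.35).
e^(−1.35) ≈ 0.25924026065, so P ≈ 3,201.6172.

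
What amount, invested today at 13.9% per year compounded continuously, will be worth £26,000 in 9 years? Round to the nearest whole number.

P = A·e^(−rt) = 26,000·e^(−1.251).
e^(−1.251) ≈ 0.28621843527, so P ≈ 7,441.6793.

£7,442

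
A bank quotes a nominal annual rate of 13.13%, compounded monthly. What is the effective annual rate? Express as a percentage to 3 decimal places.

EAR = (1 + 13.13%/12)^12 − 1 = (1 + 0.0109417)^12 − 1.
(1 + 0.0109417)^12 ≈ 1.139497, so EAR ≈ 13.94969%.

13.950%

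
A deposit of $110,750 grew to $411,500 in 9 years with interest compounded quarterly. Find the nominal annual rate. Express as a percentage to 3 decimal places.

14.853%

The 36-period growth factor is 411,500/110,750 = 3.71558.
r/4 = 3.71558^(1/36) − 1 ≈ 0.0371321, so r ≈ 4·0.0371321 = 14.85282%.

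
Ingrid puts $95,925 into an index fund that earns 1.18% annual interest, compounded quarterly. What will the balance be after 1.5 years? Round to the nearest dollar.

Periodic rate = 1.18%/4 = 0.00295; periods = 4·1.5 = 6.
A = 95,925·(1 + 0.00295)^6 ≈ 95,925·1.0178310521 ≈ 97,635.4437.

$97,635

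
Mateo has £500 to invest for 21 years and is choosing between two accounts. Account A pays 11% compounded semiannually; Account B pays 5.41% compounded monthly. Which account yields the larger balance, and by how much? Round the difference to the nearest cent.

Account A, by £3,184.44

A: (1 + 0.055)^42 ≈ 9.475525498, so 500 × 9.475525498 ≈ 4,737.7627.
B: (1 + 0.0541/12)^252 ≈ 3.106655397, so 500 × 3.106655397 ≈ 1,553.3277.
Difference ≈ 3,184.4351 in favor of A.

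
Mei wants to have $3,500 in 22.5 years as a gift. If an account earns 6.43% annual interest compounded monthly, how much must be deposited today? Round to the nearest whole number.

$827

Growth factor = (1 + 0.0643/12)^270 ≈ 4.232901562.
P = 3,500/4.232901562 ≈ 826.8560.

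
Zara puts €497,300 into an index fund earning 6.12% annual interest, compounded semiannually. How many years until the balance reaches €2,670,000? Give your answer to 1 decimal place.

We need (1 + 0.0306)^(2t) = 5.369, so 2t = ln 5.369 / ln 1.0306 ≈ 55.7590.
t ≈ 55.7590/2 = 27.8795 years.

27.9 years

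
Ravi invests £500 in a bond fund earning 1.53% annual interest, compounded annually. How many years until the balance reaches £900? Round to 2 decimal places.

38.71 years

(1 + 0.0153)^t = 900/500 = 1.8.
t·ln(1 + 0.0153) = ln(1.8); t = 0.58779/0.0151841 ≈ 38.7106.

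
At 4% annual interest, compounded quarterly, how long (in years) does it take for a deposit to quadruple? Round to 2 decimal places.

34.83 years

(1 + 0.01)^(4t) = 4.
4t = ln 4 / ln(1 + 0.01) ≈ 1.3863/0.00995033 ≈ 139.3214.
t ≈ 34.8304.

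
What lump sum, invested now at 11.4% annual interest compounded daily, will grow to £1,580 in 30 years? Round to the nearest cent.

£51.71

Periodic rate = 11.4%/365 = 0.000312329; 10950 periods.
P = 1,580/(1 + 0.114/365)^10950 ≈ 1,580/30.5530962 ≈ 51.7133.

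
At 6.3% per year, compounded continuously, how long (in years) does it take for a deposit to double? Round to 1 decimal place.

e^(0.063t) = 2, so 0.063t = ln 2 ≈ 0.69315.
t ≈ 0.69315/0.063 ≈ 11.0023.

11.0 years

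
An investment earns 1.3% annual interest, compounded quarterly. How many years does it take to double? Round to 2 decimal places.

(1 + 0.00325)^(4t) = 2.
4t = ln 2 / ln(1 + 0.00325) ≈ 0.69315/0.00324473 ≈ 213.6224.
t ≈ 53.4056.

53.41 years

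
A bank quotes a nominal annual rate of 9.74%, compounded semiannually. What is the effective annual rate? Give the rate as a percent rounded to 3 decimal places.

9.977%

EAR = (1 + 9.74%/2)^2 − 1 = (1 + 0.0487)^2 − 1.
(1 + 0.0487)^2 ≈ 1.099772, so EAR ≈ 9.97717%.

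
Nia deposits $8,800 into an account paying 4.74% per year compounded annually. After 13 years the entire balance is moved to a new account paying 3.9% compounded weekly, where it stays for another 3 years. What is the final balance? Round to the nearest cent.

Phase 1: 8,800·(1 + 0.0474)^13 ≈ 16,067.4174.
Phase 2: 16,067.4174·(1 + 0.00075)^156 ≈ 18,060.9041.

$18,060.90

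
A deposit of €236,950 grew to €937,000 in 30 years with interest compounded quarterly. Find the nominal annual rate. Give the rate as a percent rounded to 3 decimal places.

The 120-period growth factor is 937,000/236,950 = 3.95442.
r/4 = 3.95442^(1/120) − 1 ≈ 0.0115228, so r ≈ 4·0.0115228 = 4.60913%.

4.609%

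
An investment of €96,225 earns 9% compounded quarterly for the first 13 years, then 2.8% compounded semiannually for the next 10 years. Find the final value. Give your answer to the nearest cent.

€404,147.12

After 13 years at 9%: 96,225 × 3.18047852366 ≈ 306,041.5459.
Then 10 years at 2.8%: 306,041.5459 × 1.32056292415 ≈ 404,147.1188.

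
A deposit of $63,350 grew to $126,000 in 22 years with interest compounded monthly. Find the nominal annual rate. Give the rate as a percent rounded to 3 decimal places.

The 264-period growth factor is 126,000/63,350 = 1.98895.
r/12 = 1.98895^(1/264) − 1 ≈ 0.00260797, so r ≈ 12·0.00260797 = 3.12956%.

3.130%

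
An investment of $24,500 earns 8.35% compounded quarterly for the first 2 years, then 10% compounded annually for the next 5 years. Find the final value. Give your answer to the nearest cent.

Phase 1: 24,500·(1 + 0.020875)^8 ≈ 28,903.2469.
Phase 2: 28,903.2469·(1 + 0.1)^5 ≈ 46,548.9682.

$46,548.97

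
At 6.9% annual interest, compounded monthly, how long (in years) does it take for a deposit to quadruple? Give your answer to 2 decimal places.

(1 + 0.00575)^(12t) = 4.
12t = ln 4 / ln(1 + 0.00575) ≈ 1.3863/0.00573353 ≈ 241.7872.
t ≈ 20.1489.

20.15 years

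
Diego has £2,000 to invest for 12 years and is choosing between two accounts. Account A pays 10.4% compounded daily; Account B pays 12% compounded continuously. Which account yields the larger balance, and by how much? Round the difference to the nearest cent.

Account A growth factor: (1 + 0.104/365)^4380 ≈ 3.482750087; balance ≈ 6,965.5002.
Account B growth factor: e^(0.12·12) = e^1.44 ≈ 4.220695817; balance ≈ 8,441.3916.
Account B is larger by 1,475.8915.

Account B, by £1,475.89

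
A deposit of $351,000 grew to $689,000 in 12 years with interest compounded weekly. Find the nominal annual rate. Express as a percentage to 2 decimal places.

5.62%

(1 + r/52)^624 = 689,000/351,000 = 1.96296.
1 + r/52 = 1.96296^(1/624) ≈ 1.001081, so r/52 ≈ 0.00108144.
r ≈ 52·0.00108144 = 5.62350%.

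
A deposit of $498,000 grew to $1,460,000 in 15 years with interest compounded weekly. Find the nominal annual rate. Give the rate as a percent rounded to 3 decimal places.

(1 + r/52)^780 = 1,460,000/498,000 = 2.93173.
1 + r/52 = 2.93173^(1/780) ≈ 1.00138, so r/52 ≈ 0.00137991.
r ≈ 52·0.00137991 = 7.17556%.

7.176%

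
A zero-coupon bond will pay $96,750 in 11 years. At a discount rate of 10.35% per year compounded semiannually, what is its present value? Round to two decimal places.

$31,884.20

Periodic rate = 10.35%/2 = 0.05175; 22 periods.
P = 96,750/(1 + 0.05175)^22 ≈ 96,750/3.0344183441 ≈ 31,884.1995.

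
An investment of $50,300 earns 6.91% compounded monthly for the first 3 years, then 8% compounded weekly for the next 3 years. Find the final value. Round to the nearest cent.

Phase 1: 50,300·(1 + 0.0691/12)^36 ≈ 61,849.9016.
Phase 2: 61,849.9016·(1 + 0.08/52)^156 ≈ 78,612.1353.

$78,612.14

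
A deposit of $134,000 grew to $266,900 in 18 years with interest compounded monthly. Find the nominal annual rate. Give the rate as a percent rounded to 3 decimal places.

3.834%

The 216-period growth factor is 266,900/134,000 = 1.99179.
r/12 = 1.99179^(1/216) − 1 ≈ 0.00319507, so r ≈ 12·0.00319507 = 3.83408%.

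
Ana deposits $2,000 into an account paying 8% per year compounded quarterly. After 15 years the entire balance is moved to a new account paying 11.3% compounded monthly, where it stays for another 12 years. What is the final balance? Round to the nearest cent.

Phase 1: 2,000·(1 + 0.02)^60 ≈ 6,562.0616.
Phase 2: 6,562.0616·(1 + 0.113/12)^144 ≈ 25,303.9401.

$25,303.94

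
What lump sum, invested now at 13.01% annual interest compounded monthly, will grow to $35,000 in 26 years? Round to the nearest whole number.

$1,210

Periodic rate = 13.01%/12 = 0.0108417; 312 periods.
P = 35,000/(1 + 0.1301/12)^312 ≈ 35,000/28.915996468 ≈ 1,210.4027.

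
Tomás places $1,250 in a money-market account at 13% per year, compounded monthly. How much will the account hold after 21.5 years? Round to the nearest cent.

Growth factor = (1 + 0.13/12)^258 ≈ 16.118519289.
A ≈ 1,250 × 16.118519289 ≈ 20,148.1491.

$20,148.15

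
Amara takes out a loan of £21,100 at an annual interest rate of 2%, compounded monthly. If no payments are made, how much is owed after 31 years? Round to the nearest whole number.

£39,203

Growth factor = (1 + 0.02/12)^372 ≈ 1.857968909.
A ≈ 21,100 × 1.857968909 ≈ 39,203.1440.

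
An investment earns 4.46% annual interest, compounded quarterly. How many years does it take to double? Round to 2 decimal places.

15.63 years

(1 + 0.01115)^(4t) = 2.
4t = ln 2 / ln(1 + 0.01115) ≈ 0.69315/0.0110883 ≈ 62.5116.
t ≈ 15.6279.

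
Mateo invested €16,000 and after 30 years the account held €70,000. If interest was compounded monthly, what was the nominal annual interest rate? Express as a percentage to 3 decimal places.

4.930%

(1 + r/12)^360 = 70,000/16,000 = 4.375.
1 + r/12 = 4.375^(1/360) ≈ 1.004108, so r/12 ≈ 0.00410816.
r ≈ 12·0.00410816 = 4.92979%.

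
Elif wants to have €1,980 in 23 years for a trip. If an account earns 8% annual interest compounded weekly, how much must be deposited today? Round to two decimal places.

€314.90

Periodic rate = 8%/52 = 0.00153846; 1196 periods.
P = 1,980/(1 + 0.08/52)^1196 ≈ 1,980/6.287641659 ≈ 314.9034.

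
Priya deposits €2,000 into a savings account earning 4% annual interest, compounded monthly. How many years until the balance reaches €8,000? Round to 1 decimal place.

34.7 years

We need (1 + 0.00333333)^(12t) = 4, so 12t = ln 4 / ln 1.003333 ≈ 416.5811.
t ≈ 416.5811/12 = 34.7151 years.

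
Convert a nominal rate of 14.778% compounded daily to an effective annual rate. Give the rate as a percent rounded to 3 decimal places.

One year is 365 periods at 0.000404877 each: (1 + 0.000404877)^365 ≈ 1.159223.
EAR = 1.159223 − 1 ≈ 15.92232%.

15.922%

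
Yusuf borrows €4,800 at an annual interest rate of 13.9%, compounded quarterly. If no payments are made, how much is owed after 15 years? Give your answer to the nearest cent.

Growth factor = (1 + 0.03475)^60 ≈ 7.7647254515.
A ≈ 4,800 × 7.7647254515 ≈ 37,270.6822.

€37,270.68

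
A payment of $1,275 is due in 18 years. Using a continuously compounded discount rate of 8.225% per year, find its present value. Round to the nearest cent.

$290.09

P = A·e^(−rt) = 1,275·e^(−1.4805).
e^(−1.4805) ≈ 0.227523898, so P ≈ 290.0930.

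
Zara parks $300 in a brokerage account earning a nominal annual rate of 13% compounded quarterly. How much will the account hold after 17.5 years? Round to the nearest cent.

$2,814.66

Growth factor = (1 + 0.0325)^70 ≈ 9.382189986.
A ≈ 300 × 9.382189986 ≈ 2,814.6570.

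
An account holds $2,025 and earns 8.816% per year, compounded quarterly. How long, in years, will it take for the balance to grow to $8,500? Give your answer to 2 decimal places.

16.45 years

We need (1 + 0.02204)^(4t) = 4.1975, so 4t = ln 4.1975 / ln 1.02204 ≈ 65.8007.
t ≈ 65.8007/4 = 16.4502 years.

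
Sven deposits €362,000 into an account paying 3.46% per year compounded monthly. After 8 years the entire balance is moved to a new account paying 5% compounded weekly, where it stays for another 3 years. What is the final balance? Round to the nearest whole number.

Phase 1: 362,000·(1 + 0.0346/12)^96 ≈ 477,252.6064.
Phase 2: 477,252.6064·(1 + 0.05/52)^156 ≈ 554,448.4605.

€554,448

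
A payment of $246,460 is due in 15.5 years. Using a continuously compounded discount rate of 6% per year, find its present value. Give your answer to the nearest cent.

$97,241.71

P = A·e^(−rt) = 246,460·e^(−0.93).
e^(−0.93) ≈ 0.394553710372, so P ≈ 97,241.7075.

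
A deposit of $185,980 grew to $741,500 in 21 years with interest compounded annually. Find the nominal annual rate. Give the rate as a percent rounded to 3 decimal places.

6.808%

(1 + r)^21 = 741,500/185,980 = 3.98699.
1 + r = 3.98699^(1/21) ≈ 1.068076, so r ≈ 0.068076.
r ≈ 6.80760%.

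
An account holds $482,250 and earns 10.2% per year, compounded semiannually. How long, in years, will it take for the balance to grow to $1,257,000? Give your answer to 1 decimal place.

(1 + 0.051)^(2t) = 1,257,000/482,250 = 2.6065.
2t·ln(1 + 0.051) = ln(2.6065); 2t = 0.95802/0.0497421 ≈ 19.2598.
t ≈ 9.6299 years.

9.6 years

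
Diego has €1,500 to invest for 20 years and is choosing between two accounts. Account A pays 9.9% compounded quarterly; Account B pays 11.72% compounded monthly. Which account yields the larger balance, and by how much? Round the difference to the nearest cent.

Account B, by €4,852.11

A: (1 + 0.02475)^80 ≈ 7.0702400467, so 1,500 × 7.0702400467 ≈ 10,605.3601.
B: (1 + 0.1172/12)^240 ≈ 10.304981866, so 1,500 × 10.304981866 ≈ 15,457.4728.
Difference ≈ 4,852.1127 in favor of B.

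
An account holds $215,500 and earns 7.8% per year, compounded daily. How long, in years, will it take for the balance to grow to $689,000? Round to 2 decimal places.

(1 + 0.000213699)^(365t) = 689,000/215,500 = 3.1972.
365t·ln(1 + 0.000213699) = ln(3.1972); 365t = 1.1623/0.000213676 ≈ 5439.4572.
t ≈ 14.9026 years.

14.90 years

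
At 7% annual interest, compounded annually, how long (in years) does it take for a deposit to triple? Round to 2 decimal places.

(1 + 0.07)^t = 3.
t = ln 3 / ln(1 + 0.07) ≈ 1.0986/0.0676586 ≈ 16.2376.

16.24 years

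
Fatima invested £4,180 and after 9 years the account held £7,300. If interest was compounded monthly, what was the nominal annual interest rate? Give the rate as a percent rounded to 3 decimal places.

6.211%

(1 + r/12)^108 = 7,300/4,180 = 1.74641.
1 + r/12 = 1.74641^(1/108) ≈ 1.005176, so r/12 ≈ 0.00517597.
r ≈ 12·0.00517597 = 6.21116%.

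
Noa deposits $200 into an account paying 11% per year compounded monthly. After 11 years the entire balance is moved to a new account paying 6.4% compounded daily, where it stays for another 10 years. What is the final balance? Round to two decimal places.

After 11 years at 11%: 200 × 3.335050516 ≈ 667.0101.
Then 10 years at 6.4%: 667.0101 × 1.896374484 ≈ 1,264.9009.

$1,264.90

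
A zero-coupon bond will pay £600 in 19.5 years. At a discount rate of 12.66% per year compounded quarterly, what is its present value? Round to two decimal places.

Periodic rate = 12.66%/4 = 0.03165; 78 periods.
P = 600/(1 + 0.03165)^78 ≈ 600/11.363859 ≈ 52.7990.

£52.80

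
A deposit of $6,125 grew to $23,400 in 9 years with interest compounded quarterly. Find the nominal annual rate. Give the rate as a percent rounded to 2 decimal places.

15.17%

The 36-period growth factor is 23,400/6,125 = 3.82041.
r/4 = 3.82041^(1/36) − 1 ≈ 0.0379339, so r ≈ 4·0.0379339 = 15.17358%.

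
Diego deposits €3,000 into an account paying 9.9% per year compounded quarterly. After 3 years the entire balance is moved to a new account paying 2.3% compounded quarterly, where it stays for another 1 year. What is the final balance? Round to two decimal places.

After 3 years at 9.9%: 3,000 × 1.34095784 ≈ 4,022.8735.
Then 1 years at 2.3%: 4,022.8735 × 1.023199137 ≈ 4,116.2007.

€4,116.20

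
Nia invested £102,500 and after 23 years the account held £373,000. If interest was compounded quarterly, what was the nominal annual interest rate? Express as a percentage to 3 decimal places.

(1 + r/4)^92 = 373,000/102,500 = 3.63902.
1 + r/4 = 3.63902^(1/92) ≈ 1.014139, so r/4 ≈ 0.0141394.
r ≈ 4·0.0141394 = 5.65577%.

5.656%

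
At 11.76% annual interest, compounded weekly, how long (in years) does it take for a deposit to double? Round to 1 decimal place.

(1 + 0.00226154)^(52t) = 2.
52t = ln 2 / ln(1 + 0.00226154) ≈ 0.69315/0.00225899 ≈ 306.8401.
t ≈ 5.9008.

5.9 years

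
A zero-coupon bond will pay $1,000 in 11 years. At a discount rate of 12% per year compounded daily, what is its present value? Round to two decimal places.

Periodic rate = 12%/365 = 0.000328767; 4015 periods.
P = 1,000/(1 + 0.12/365)^4015 ≈ 1,000/3.74260937 ≈ 267.1933.

$267.19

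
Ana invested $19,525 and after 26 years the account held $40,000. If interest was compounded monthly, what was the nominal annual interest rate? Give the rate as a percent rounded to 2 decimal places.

The 312-period growth factor is 40,000/19,525 = 2.04866.
r/12 = 2.04866^(1/312) − 1 ≈ 0.00230131, so r ≈ 12·0.00230131 = 2.76157%.

2.76%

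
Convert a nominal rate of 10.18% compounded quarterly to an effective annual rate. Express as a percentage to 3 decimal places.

One year is 4 periods at 0.02545 each: (1 + 0.02545)^4 ≈ 1.105753.
EAR = 1.105753 − 1 ≈ 10.57526%.

10.575%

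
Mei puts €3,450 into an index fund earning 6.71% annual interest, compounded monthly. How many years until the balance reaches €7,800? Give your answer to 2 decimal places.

We need (1 + 0.00559167)^(12t) = 2.2609, so 12t = ln 2.2609 / ln 1.005592 ≈ 146.2941.
t ≈ 146.2941/12 = 12.1912 years.

12.19 years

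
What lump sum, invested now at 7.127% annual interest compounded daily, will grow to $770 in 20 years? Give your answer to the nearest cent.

$185.14

Growth factor = (1 + 0.07127/365)^7300 ≈ 4.15894259.
P = 770/4.15894259 ≈ 185.1432.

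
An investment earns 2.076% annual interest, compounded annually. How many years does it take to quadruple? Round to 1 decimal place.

(1 + 0.02076)^t = 4.
t = ln 4 / ln(1 + 0.02076) ≈ 1.3863/0.0205474 ≈ 67.4680.

67.5 years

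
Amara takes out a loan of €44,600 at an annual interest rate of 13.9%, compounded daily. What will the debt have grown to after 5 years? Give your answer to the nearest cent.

Periodic rate = 13.9%/365 = 0.000380822; periods = 365·5 = 1825.
A = 44,600·(1 + 0.139/365)^1825 ≈ 44,600·2.0034439967 ≈ 89,353.6023.

€89,353.60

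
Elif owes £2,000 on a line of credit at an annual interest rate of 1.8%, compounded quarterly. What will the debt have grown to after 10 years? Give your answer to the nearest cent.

£2,393.47

Periodic rate = 1.8%/4 = 0.0045; periods = 4·10 = 40.
A = 2,000·(1 + 0.0045)^40 ≈ 2,000·1.196734037 ≈ 2,393.4681.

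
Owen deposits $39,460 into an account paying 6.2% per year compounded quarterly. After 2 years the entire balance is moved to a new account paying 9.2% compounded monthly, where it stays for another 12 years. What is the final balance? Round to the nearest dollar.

$134,038

After 2 years at 6.2%: 39,460 × 1.1309396279 ≈ 44,626.8777.
Then 12 years at 9.2%: 44,626.8777 × 3.00353373339 ≈ 134,038.3326.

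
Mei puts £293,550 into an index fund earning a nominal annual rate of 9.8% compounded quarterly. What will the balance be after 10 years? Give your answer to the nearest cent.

Growth factor = (1 + 0.0245)^40 ≈ 2.63316764149.
A ≈ 293,550 × 2.63316764149 ≈ 772,966.3612.

£772,966.36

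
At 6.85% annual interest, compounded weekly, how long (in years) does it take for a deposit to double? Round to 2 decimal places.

(1 + 0.00131731)^(52t) = 2.
52t = ln 2 / ln(1 + 0.00131731) ≈ 0.69315/0.00131644 ≈ 526.5312.
t ≈ 10.1256.

10.13 years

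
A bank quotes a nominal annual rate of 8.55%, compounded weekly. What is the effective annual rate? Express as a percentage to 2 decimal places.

8.92%

EAR = (1 + 8.55%/52)^52 − 1 = (1 + 0.00164423)^52 − 1.
(1 + 0.00164423)^52 ≈ 1.089185, so EAR ≈ 8.91851%.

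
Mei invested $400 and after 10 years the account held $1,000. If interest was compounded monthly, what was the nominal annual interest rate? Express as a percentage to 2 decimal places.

9.20%

(1 + r/12)^120 = 1,000/400 = 2.5.
1 + r/12 = 2.5^(1/120) ≈ 1.007665, so r/12 ≈ 0.00766498.
r ≈ 12·0.00766498 = 9.19798%.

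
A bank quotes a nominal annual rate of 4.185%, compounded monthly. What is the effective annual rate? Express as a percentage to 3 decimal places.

One year is 12 periods at 0.0034875 each: (1 + 0.0034875)^12 ≈ 1.042662.
EAR = 1.042662 − 1 ≈ 4.26621%.

4.266%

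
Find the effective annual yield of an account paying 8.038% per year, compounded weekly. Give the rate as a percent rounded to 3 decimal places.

EAR = (1 + 8.038%/52)^52 − 1 = (1 + 0.00154577)^52 − 1.
(1 + 0.00154577)^52 ≈ 1.083632, so EAR ≈ 8.36315%.

8.363%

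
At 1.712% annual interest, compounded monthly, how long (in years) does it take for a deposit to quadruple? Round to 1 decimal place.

81.0 years

(1 + 0.00142667)^(12t) = 4.
12t = ln 4 / ln(1 + 0.00142667) ≈ 1.3863/0.00142565 ≈ 972.3946.
t ≈ 81.0329.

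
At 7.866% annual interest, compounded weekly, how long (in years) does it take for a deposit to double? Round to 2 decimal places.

8.82 years

(1 + 0.00151269)^(52t) = 2.
52t = ln 2 / ln(1 + 0.00151269) ≈ 0.69315/0.00151155 ≈ 458.5674.
t ≈ 8.8186.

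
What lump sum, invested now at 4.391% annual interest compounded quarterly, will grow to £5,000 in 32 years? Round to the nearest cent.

Growth factor = (1 + 0.0109775)^128 ≈ 4.044927506.
P = 5,000/4.044927506 ≈ 1,236.1161.

£1,236.12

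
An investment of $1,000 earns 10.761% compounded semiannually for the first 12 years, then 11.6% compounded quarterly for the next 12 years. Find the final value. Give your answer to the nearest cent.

Phase 1: 1,000·(1 + 0.053805)^24 ≈ 3,517.5973.
Phase 2: 3,517.5973·(1 + 0.029)^48 ≈ 13,873.4382.

$13,873.44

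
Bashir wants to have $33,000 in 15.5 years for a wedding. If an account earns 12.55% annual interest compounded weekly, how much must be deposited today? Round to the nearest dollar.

$4,728

Growth factor = (1 + 0.1255/52)^806 ≈ 6.9790051436.
P = 33,000/6.9790051436 ≈ 4,728.4676.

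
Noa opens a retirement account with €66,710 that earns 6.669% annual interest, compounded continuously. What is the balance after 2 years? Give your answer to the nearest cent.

A = P·e^(rt) = 66,710·e^(0.06669·2) = 66,710·e^0.13338.
e^0.13338 ≈ 1.1426841358, so A ≈ 76,228.4587.

€76,228.46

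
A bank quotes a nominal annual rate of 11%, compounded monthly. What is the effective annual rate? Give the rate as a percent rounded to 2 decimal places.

EAR = (1 + 11%/12)^12 − 1 = (1 + 0.00916667)^12 − 1.
(1 + 0.00916667)^12 ≈ 1.115719, so EAR ≈ 11.57188%.

11.57%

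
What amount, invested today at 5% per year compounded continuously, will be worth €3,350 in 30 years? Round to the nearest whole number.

€747

P = A·e^(−rt) = 3,350·e^(−1.5).
e^(−1.5) ≈ 0.2231301601, so P ≈ 747.4860.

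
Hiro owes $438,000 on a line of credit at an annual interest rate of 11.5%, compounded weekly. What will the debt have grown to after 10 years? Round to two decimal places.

Periodic rate = 11.5%/52 = 0.00221154; periods = 52·10 = 520.
A = 438,000·(1 + 0.115/52)^520 ≈ 438,000·3.154185298481 ≈ 1,381,533.1607.

$1,381,533.16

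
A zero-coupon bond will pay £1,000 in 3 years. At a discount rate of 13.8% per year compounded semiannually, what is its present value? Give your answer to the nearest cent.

Periodic rate = 13.8%/2 = 0.069; 6 periods.
P = 1,000/(1 + 0.069)^6 ≈ 1,000/1.49233468 ≈ 670.0910.

£670.09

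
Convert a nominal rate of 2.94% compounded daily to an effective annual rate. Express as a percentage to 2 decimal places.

2.98%

One year is 365 periods at 0.0000805479 each: (1 + 0.0000805479)^365 ≈ 1.029835.
EAR = 1.029835 − 1 ≈ 2.98352%.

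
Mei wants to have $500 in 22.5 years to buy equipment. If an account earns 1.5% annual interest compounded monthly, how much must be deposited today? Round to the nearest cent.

$356.85

Periodic rate = 1.5%/12 = 0.00125; 270 periods.
P = 500/(1 + 0.00125)^270 ≈ 500/1.40114427 ≈ 356.8512.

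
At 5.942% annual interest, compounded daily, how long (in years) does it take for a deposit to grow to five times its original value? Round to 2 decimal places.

(1 + 0.000162795)^(365t) = 5.
365t = ln 5 / ln(1 + 0.000162795) ≈ 1.6094/0.000162781 ≈ 9887.1197.
t ≈ 27.0880.

27.09 years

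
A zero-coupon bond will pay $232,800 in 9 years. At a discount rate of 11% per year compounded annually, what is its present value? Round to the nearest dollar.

Growth factor = (1 + 0.11)^9 ≈ 2.55803692439.
P = 232,800/2.55803692439 ≈ 91,007.2868.

$91,007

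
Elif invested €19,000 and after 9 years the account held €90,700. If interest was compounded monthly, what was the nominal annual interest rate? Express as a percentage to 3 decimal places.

17.494%

(1 + r/12)^108 = 90,700/19,000 = 4.77368.
1 + r/12 = 4.77368^(1/108) ≈ 1.014579, so r/12 ≈ 0.0145786.
r ≈ 12·0.0145786 = 17.49428%.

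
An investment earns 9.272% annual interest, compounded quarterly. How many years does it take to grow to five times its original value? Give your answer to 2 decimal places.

(1 + 0.02318)^(4t) = 5.
4t = ln 5 / ln(1 + 0.02318) ≈ 1.6094/0.0229154 ≈ 70.2338.
t ≈ 17.5585.

17.56 years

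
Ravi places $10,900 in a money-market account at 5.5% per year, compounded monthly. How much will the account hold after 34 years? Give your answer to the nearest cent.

$70,420.92

Periodic rate = 5.5%/12 = 0.00458333; periods = 12·34 = 408.
A = 10,900·(1 + 0.055/12)^408 ≈ 10,900·6.4606351463 ≈ 70,420.9231.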